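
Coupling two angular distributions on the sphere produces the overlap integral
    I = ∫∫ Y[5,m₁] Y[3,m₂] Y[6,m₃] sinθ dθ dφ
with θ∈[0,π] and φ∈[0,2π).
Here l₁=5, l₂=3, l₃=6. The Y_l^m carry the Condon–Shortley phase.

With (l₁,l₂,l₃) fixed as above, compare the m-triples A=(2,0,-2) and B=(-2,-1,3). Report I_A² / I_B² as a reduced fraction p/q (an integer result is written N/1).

4/27

Shared (l₁,l₂,l₃)=(5,3,6): N and (l;000)² cancel in I_A²/I_B².
A: Δ = 2!·8!·4!/15! = 1/675675; Racah Σ t=0..2: t=0:+1/8640 t=1:−1/5760 t=2:+1/60480 = -1/24192; ⇒ 3j(5 3 6; 2 0 -2)² = 8/3003, sgn -1
B: Δ = 2!·8!·4!/15! = 1/675675; Racah Σ t=0..2: t=0:+1/40320 t=1:−1/8640 t=2:+1/34560 = -1/16128; ⇒ 3j(5 3 6; -2 -1 3)² = 18/1001, sgn +1
I_A²/I_B² = (8/3003)/(18/1001) = 4/27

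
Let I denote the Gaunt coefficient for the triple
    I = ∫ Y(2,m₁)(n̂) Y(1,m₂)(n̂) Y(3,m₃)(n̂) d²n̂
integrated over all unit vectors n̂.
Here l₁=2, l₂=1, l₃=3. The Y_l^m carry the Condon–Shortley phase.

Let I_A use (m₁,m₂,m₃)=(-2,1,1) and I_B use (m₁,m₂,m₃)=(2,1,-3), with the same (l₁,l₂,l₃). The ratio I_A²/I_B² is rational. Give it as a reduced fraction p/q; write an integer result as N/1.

1/15

Shared (l₁,l₂,l₃)=(2,1,3): N and (l;000)² cancel in I_A²/I_B².
A: Δ = 0!·4!·2!/7! = 1/105; Racah Σ t=0..0: t=0:+1/48 = 1/48; ⇒ 3j(2 1 3; -2 1 1)² = 1/105, sgn +1
B: Δ = 0!·4!·2!/7! = 1/105; Racah Σ t=0..0: t=0:+1/48 = 1/48; ⇒ 3j(2 1 3; 2 1 -3)² = 1/7, sgn +1
I_A²/I_B² = (1/105)/(1/7) = 1/15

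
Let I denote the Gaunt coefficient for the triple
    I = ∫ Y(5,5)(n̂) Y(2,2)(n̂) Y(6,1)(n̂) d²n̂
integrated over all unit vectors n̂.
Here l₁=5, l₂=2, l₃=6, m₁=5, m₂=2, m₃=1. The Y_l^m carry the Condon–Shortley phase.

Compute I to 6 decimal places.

0.000000

Σmᵢ = 8 ≠ 0, so the φ-integral vanishes; I = 0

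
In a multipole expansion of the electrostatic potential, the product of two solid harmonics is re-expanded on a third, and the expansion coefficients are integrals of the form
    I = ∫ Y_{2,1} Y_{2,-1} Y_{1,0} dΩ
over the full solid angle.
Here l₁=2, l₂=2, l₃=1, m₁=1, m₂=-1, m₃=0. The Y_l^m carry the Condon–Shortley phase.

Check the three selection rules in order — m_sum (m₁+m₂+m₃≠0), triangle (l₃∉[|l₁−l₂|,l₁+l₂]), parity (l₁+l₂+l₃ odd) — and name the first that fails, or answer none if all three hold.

azimuthal sum: 1 − 1 + 0 = 0  ✓
0 ≤ 1 ≤ 4 (triangle on l)  ✓
L = 2 + 2 + 1 = 5 (odd)  ✗

parity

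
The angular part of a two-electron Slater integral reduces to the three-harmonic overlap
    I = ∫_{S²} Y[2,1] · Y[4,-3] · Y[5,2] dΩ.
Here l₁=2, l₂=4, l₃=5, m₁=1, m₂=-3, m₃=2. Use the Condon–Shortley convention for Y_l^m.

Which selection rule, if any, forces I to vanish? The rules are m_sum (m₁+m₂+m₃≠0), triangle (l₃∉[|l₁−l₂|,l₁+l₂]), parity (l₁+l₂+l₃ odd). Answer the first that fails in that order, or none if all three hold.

parity

Σmᵢ = 0  ✓
l₃∈[|l₁−l₂|,l₁+l₂]=[2,6], have l₃=5  ✓
Σlᵢ = 11 ⇒ odd  ✗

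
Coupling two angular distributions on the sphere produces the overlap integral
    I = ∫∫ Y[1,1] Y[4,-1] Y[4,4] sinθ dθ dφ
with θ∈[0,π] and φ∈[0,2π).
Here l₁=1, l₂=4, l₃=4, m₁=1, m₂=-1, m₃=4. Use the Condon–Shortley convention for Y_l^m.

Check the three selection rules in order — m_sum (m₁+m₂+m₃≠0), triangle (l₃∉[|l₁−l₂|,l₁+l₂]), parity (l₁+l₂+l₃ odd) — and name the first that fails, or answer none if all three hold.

m_sum

Σmᵢ = 4  ✗
l₃∈[|l₁−l₂|,l₁+l₂]=[3,5], have l₃=4
Σlᵢ = 9 ⇒ odd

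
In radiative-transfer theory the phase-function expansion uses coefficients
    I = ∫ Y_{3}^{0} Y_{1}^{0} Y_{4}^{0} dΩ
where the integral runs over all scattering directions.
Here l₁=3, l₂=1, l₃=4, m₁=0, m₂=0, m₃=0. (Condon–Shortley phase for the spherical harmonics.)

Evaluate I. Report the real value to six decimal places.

0.246233

m-sum 0 ✓  L=8 even ✓  2≤4≤4 ✓
Π(2lᵢ+1) = 7×3×9 = 189
triangle coeff Δ(3,1,4) = 1/252
Σ_t [0,0]: t=0:+1/36 = 1/36
(3j)²=4/63 [(3 1 4; 0 0 0)], sign=+1
(m-triple is (0,0,0) — same symbol as above.)
⇒ 4πI² = 16/21
I = (+1)√(16/21/(4π)) = 0.24623252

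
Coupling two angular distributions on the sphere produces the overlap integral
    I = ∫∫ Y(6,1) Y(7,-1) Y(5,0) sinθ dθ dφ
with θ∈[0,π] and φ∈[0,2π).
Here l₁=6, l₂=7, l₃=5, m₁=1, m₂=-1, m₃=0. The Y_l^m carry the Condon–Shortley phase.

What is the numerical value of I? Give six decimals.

-0.083287

Rules hold: Σm=0, L=18 even, 1≤5≤13.
N = 13·15·11 = 2145
Δ = 8!·4!·6!/19! = 1/174594420
Racah Σ t=2..6: t=2:+1/4147200 t=3:−1/207360 t=4:+1/82944 t=5:−1/207360 t=6:+1/4147200 = 1/345600
⇒ 3j(6 7 5; 0 0 0)² = 420/46189, sgn -1
Racah Σ t=1..5: t=1:−1/14515200 t=2:+1/414720 t=3:−1/103680 t=4:+1/165888 t=5:−1/2073600 = -17/9676800
⇒ 3j(6 7 5; 1 -1 0)² = 85/19019, sgn +1
4πI² = N·(3j₀)²·(3jₘ)² = 4500/51623
I = -1·√(0.0871704/4π) = -0.08328748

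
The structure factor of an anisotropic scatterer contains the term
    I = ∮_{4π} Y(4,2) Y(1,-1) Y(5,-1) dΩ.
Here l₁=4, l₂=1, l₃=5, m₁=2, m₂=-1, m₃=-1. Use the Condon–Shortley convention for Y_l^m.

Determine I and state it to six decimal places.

Rules hold: Σm=0, L=10 even, 3≤5≤5.
N = 9·3·11 = 297
Δ = 0!·8!·2!/11! = 1/495
Racah Σ t=0..0: t=0:+1/576 = 1/576
⇒ 3j(4 1 5; 0 0 0)² = 5/99, sgn -1
Racah Σ t=0..0: t=0:+1/2880 = 1/2880
⇒ 3j(4 1 5; 2 -1 -1)² = 2/165, sgn +1
4πI² = N·(3j₀)²·(3jₘ)² = 2/11
I = -1·√(0.181818/4π) = -0.12028562

-0.120286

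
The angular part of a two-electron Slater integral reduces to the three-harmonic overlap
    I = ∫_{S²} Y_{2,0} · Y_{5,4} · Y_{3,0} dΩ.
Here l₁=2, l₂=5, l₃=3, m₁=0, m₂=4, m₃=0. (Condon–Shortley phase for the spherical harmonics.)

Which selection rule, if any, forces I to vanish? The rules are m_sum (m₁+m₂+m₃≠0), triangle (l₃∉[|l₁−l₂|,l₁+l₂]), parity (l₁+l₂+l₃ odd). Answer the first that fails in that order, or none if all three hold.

m_sum

Σmᵢ = 4  ✗
l₃∈[|l₁−l₂|,l₁+l₂]=[3,7], have l₃=3
Σlᵢ = 10 ⇒ even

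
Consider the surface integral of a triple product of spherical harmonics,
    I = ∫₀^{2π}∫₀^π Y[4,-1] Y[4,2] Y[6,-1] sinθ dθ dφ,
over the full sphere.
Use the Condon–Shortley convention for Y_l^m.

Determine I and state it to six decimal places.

0.097783

Rules hold: Σm=0, L=14 even, 0≤6≤8.
N = 9·9·13 = 1053
Δ = 2!·6!·6!/15! = 1/1261260
Racah Σ t=0..2: t=0:+1/4608 t=1:−1/1296 t=2:+1/4608 = -7/20736
⇒ 3j(4 4 6; 0 0 0)² = 20/1287, sgn -1
Racah Σ t=0..2: t=0:+1/172800 t=1:−1/5760 t=2:+1/3456 = 7/57600
⇒ 3j(4 4 6; -1 2 -1)² = 21/2860, sgn -1
4πI² = N·(3j₀)²·(3jₘ)² = 189/1573
I = +1·√(0.120153/4π) = 0.09778261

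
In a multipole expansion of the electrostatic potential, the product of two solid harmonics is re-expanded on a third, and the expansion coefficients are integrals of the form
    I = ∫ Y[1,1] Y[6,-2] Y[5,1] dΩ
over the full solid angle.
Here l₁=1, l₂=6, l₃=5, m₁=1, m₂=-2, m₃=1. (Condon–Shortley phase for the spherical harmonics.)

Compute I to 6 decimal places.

0.216205

m-sum 0 ✓  L=12 even ✓  5≤5≤7 ✓
Π(2lᵢ+1) = 3×13×11 = 429
triangle coeff Δ(1,6,5) = 1/858
Σ_t [1,1]: t=1:−1/14400 = -1/14400
(3j)²=6/143 [(1 6 5; 0 0 0)], sign=+1
Σ_t [0,0]: t=0:+1/34560 = 1/34560
(3j)²=14/429 [(1 6 5; 1 -2 1)], sign=+1
⇒ 4πI² = 84/143
I = (+1)√(84/143/(4π)) = 0.21620548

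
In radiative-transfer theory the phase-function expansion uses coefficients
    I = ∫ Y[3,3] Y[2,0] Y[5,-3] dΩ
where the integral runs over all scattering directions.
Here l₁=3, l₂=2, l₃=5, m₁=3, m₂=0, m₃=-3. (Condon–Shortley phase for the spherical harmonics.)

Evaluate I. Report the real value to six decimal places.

-0.126792

Rules hold: Σm=0, L=10 even, 1≤5≤5.
N = 7·5·11 = 385
Δ = 0!·6!·4!/11! = 1/2310
Racah Σ t=0..0: t=0:+1/144 = 1/144
⇒ 3j(3 2 5; 0 0 0)² = 10/231, sgn -1
Racah Σ t=0..0: t=0:+1/2880 = 1/2880
⇒ 3j(3 2 5; 3 0 -3)² = 2/165, sgn +1
4πI² = N·(3j₀)²·(3jₘ)² = 20/99
I = -1·√(0.20202/4π) = -0.12679218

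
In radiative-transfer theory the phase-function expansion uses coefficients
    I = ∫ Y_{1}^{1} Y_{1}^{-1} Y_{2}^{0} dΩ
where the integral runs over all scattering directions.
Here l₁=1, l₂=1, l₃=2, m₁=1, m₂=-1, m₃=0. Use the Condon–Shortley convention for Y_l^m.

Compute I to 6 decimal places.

m-sum 0 ✓  L=4 even ✓  0≤2≤2 ✓
Π(2lᵢ+1) = 3×3×5 = 45
triangle coeff Δ(1,1,2) = 1/30
Σ_t [0,0]: t=0:+1/1 = 1/1
(3j)²=2/15 [(1 1 2; 0 0 0)], sign=+1
Σ_t [0,0]: t=0:+1/4 = 1/4
(3j)²=1/30 [(1 1 2; 1 -1 0)], sign=+1
⇒ 4πI² = 1/5
I = (+1)√(1/5/(4π)) = 0.12615663

0.126157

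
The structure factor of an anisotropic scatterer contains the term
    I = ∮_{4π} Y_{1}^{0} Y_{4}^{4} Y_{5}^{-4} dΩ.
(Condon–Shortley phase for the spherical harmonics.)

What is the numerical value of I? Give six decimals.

Checks pass: Σm=0; 10 even; l₃=5∈[3,5].
(2·1+1)(2·4+1)(2·5+1) = 297
Δ: 0! 2! 8! / 11! → 1/495
sum: t=0:+1/576 = 1/576
3j²(1 4 5; 0 0 0) = Δ·Π!·Σ² = 5/99  (sign -1)
sum: t=0:+1/40320 = 1/40320
3j²(1 4 5; 0 4 -4) = Δ·Π!·Σ² = 1/55  (sign -1)
combine: 4πI² = 297·5/99·1/55 = 3/11
take √, sign +1: I = 0.14731920

0.147319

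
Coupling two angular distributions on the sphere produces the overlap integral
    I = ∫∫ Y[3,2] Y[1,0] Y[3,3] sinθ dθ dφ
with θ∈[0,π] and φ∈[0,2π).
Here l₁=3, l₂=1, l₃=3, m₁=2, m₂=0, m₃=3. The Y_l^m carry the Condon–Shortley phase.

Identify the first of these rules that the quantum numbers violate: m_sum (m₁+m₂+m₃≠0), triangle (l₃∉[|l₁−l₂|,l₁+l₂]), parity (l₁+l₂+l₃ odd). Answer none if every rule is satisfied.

m₁+m₂+m₃ = 2 + 0 + 3 = 5  ✗
triangle: |3−1|=2 ≤ l₃=3 ≤ 3+1=4
parity: l₁+l₂+l₃ = 7 is odd

m_sum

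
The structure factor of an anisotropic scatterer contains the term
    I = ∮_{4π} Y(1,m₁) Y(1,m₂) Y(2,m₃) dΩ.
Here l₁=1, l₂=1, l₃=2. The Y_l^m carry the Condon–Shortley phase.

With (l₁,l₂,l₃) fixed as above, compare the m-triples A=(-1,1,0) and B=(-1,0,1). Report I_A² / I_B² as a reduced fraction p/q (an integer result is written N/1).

Shared (l₁,l₂,l₃)=(1,1,2): N and (l;000)² cancel in I_A²/I_B².
A: Δ = 0!·2!·2!/5! = 1/30; Racah Σ t=0..0: t=0:+1/4 = 1/4; ⇒ 3j(1 1 2; -1 1 0)² = 1/30, sgn +1
B: Δ = 0!·2!·2!/5! = 1/30; Racah Σ t=0..0: t=0:+1/2 = 1/2; ⇒ 3j(1 1 2; -1 0 1)² = 1/10, sgn -1
I_A²/I_B² = (1/30)/(1/10) = 1/3

1/3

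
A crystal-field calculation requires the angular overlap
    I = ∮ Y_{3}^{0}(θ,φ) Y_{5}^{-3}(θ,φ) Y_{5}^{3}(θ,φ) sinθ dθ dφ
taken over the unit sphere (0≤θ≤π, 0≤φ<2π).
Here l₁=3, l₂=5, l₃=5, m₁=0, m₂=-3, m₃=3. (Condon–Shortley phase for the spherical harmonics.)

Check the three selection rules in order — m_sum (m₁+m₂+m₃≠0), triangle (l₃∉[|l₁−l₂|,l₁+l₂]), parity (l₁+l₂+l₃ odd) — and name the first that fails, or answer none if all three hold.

m₁+m₂+m₃ = 0 − 3 + 3 = 0  ✓
triangle: |3−5|=2 ≤ l₃=5 ≤ 3+5=8  ✓
parity: l₁+l₂+l₃ = 13 is odd  ✗

parity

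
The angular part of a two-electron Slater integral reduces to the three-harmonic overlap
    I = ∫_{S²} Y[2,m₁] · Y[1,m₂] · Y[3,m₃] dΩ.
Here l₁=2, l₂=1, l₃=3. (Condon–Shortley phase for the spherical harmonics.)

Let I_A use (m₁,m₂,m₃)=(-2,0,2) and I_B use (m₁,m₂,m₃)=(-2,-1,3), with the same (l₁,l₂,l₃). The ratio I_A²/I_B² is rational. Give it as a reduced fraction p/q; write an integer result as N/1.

Shared (l₁,l₂,l₃)=(2,1,3): N and (l;000)² cancel in I_A²/I_B².
A: Δ = 0!·4!·2!/7! = 1/105; Racah Σ t=0..0: t=0:+1/24 = 1/24; ⇒ 3j(2 1 3; -2 0 2)² = 1/21, sgn -1
B: Δ = 0!·4!·2!/7! = 1/105; Racah Σ t=0..0: t=0:+1/48 = 1/48; ⇒ 3j(2 1 3; -2 -1 3)² = 1/7, sgn +1
I_A²/I_B² = (1/21)/(1/7) = 1/3

1/3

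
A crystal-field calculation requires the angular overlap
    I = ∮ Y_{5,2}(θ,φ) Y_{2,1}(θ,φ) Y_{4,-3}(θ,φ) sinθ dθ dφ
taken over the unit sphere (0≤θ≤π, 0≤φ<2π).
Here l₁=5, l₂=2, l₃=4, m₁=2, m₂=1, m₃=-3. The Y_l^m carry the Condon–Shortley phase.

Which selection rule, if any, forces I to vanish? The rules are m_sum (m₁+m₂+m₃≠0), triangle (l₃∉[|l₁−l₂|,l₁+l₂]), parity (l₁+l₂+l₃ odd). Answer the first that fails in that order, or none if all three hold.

Σmᵢ = 0  ✓
l₃∈[|l₁−l₂|,l₁+l₂]=[3,7], have l₃=4  ✓
Σlᵢ = 11 ⇒ odd  ✗

parity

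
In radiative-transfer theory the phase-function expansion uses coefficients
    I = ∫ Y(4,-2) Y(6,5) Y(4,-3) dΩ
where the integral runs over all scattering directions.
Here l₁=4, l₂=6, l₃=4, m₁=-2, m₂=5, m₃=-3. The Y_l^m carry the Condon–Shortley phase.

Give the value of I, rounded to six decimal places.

Rules hold: Σm=0, L=14 even, 2≤4≤10.
N = 9·13·9 = 1053
Δ = 6!·2!·6!/15! = 1/1261260
Racah Σ t=2..4: t=2:+1/4608 t=3:−1/1296 t=4:+1/4608 = -7/20736
⇒ 3j(4 6 4; 0 0 0)² = 20/1287, sgn -1
Racah Σ t=5..6: t=5:−1/86400 t=6:+1/172800 = -1/172800
⇒ 3j(4 6 4; -2 5 -3)² = 1/130, sgn +1
4πI² = N·(3j₀)²·(3jₘ)² = 18/143
I = -1·√(0.125874/4π) = -0.10008369

-0.100084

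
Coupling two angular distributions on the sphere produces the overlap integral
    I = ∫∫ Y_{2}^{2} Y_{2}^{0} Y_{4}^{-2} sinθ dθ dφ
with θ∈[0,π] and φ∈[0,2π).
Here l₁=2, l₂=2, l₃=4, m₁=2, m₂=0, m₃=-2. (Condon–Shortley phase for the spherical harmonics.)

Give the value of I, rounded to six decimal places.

0.156078

Checks pass: Σm=0; 8 even; l₃=4∈[0,4].
(2·2+1)(2·2+1)(2·4+1) = 225
Δ: 0! 4! 4! / 9! → 1/630
sum: t=0:+1/16 = 1/16
3j²(2 2 4; 0 0 0) = Δ·Π!·Σ² = 2/35  (sign +1)
sum: t=0:+1/96 = 1/96
3j²(2 2 4; 2 0 -2) = Δ·Π!·Σ² = 1/42  (sign +1)
combine: 4πI² = 225·2/35·1/42 = 15/49
take √, sign +1: I = 0.15607835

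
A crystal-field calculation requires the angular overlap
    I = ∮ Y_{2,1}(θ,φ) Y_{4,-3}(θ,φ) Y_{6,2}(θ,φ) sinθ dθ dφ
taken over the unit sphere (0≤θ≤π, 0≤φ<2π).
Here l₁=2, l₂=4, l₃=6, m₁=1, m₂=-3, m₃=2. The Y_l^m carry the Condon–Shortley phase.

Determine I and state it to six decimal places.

Checks pass: Σm=0; 12 even; l₃=6∈[2,6].
(2·2+1)(2·4+1)(2·6+1) = 585
Δ: 0! 4! 8! / 13! → 1/6435
sum: t=0:+1/2304 = 1/2304
3j²(2 4 6; 0 0 0) = Δ·Π!·Σ² = 5/143  (sign +1)
sum: t=0:+1/30240 = 1/30240
3j²(2 4 6; 1 -3 2) = Δ·Π!·Σ² = 32/6435  (sign +1)
combine: 4πI² = 585·5/143·32/6435 = 160/1573
take √, sign +1: I = 0.08996855

0.089969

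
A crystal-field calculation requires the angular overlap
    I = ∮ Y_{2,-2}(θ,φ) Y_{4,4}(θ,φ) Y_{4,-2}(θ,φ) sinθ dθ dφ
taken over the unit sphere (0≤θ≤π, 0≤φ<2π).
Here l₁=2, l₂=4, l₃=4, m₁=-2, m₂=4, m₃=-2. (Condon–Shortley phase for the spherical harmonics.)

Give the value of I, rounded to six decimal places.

-0.106180

Rules hold: Σm=0, L=10 even, 2≤4≤6.
N = 5·9·9 = 405
Δ = 2!·2!·6!/11! = 1/13860
Racah Σ t=0..2: t=0:+1/192 t=1:−1/36 t=2:+1/192 = -5/288
⇒ 3j(2 4 4; 0 0 0)² = 20/693, sgn -1
Racah Σ t=2..2: t=2:+1/2880 = 1/2880
⇒ 3j(2 4 4; -2 4 -2)² = 2/165, sgn +1
4πI² = N·(3j₀)²·(3jₘ)² = 120/847
I = -1·√(0.141677/4π) = -0.10618031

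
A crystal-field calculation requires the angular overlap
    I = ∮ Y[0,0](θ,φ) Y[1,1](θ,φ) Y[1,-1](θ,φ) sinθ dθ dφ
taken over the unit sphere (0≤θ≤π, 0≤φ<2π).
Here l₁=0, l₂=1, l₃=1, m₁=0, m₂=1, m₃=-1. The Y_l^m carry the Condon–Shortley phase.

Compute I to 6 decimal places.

Rules hold: Σm=0, L=2 even, 1≤1≤1.
N = 1·3·3 = 9
Δ = 0!·0!·2!/3! = 1/3
Racah Σ t=0..0: t=0:+1/1 = 1/1
⇒ 3j(0 1 1; 0 0 0)² = 1/3, sgn -1
Racah Σ t=0..0: t=0:+1/2 = 1/2
⇒ 3j(0 1 1; 0 1 -1)² = 1/3, sgn +1
4πI² = N·(3j₀)²·(3jₘ)² = 1/1
I = -1·√(1/4π) = -0.28209479

-0.282095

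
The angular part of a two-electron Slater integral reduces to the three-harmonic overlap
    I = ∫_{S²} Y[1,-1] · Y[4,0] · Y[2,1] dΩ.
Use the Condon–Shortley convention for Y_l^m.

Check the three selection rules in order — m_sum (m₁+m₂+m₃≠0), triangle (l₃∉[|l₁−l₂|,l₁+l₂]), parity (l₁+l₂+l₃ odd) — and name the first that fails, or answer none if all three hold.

triangle

Σmᵢ = 0  ✓
l₃∈[|l₁−l₂|,l₁+l₂]=[3,5], have l₃=2  ✗
Σlᵢ = 7 ⇒ odd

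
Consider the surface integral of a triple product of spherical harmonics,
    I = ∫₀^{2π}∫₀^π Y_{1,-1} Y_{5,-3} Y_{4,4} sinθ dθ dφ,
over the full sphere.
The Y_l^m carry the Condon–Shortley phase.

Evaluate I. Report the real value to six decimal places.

-0.049106

Rules hold: Σm=0, L=10 even, 4≤4≤6.
N = 3·11·9 = 297
Δ = 2!·0!·8!/11! = 1/495
Racah Σ t=1..1: t=1:−1/576 = -1/576
⇒ 3j(1 5 4; 0 0 0)² = 5/99, sgn -1
Racah Σ t=2..2: t=2:+1/80640 = 1/80640
⇒ 3j(1 5 4; -1 -3 4)² = 1/495, sgn +1
4πI² = N·(3j₀)²·(3jₘ)² = 1/33
I = -1·√(0.030303/4π) = -0.04910640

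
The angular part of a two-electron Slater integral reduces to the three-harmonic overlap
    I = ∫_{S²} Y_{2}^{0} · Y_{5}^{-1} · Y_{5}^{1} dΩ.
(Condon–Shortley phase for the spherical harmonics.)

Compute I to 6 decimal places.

-0.145565

m-sum 0 ✓  L=12 even ✓  3≤5≤7 ✓
Π(2lᵢ+1) = 5×11×11 = 605
triangle coeff Δ(2,5,5) = 1/38610
Σ_t [0,2]: t=0:+1/2880 t=1:−1/576 t=2:+1/2880 = -1/960
(3j)²=10/429 [(2 5 5; 0 0 0)], sign=+1
Σ_t [0,2]: t=0:+1/2304 t=1:−1/720 t=2:+1/5760 = -1/1280
(3j)²=27/1430 [(2 5 5; 0 -1 1)], sign=-1
⇒ 4πI² = 45/169
I = (-1)√(45/169/(4π)) = -0.14556534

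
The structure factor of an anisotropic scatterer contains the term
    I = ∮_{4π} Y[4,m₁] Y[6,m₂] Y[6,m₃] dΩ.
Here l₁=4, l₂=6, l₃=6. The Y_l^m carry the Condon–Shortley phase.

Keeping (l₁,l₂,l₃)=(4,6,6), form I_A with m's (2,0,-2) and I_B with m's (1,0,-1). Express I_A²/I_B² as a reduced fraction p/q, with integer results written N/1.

l's match ⇒ only the (l;m) 3-j factors differ between A and B.
A: triangle coeff Δ(4,6,6) = 1/15315300; Σ_t [0,2]: t=0:+1/138240 t=1:−1/25920 t=2:+1/55296 = -11/829440; (3j)²=11/1326 [(4 6 6; 2 0 -2)], sign=-1
B: triangle coeff Δ(4,6,6) = 1/15315300; Σ_t [0,3]: t=0:+1/207360 t=1:−1/17280 t=2:+1/13824 t=3:−1/103680 = 1/103680; (3j)²=10/7293 [(4 6 6; 1 0 -1)], sign=-1
I_A²/I_B² = (11/1326)/(10/7293) = 121/20

121/20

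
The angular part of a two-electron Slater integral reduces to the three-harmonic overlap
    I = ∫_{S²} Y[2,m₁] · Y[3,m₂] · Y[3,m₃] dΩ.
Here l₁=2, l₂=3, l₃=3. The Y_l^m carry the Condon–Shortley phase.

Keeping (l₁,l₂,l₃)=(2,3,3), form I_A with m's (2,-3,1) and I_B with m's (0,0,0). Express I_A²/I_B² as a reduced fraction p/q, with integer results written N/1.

5/8

Shared (l₁,l₂,l₃)=(2,3,3): N and (l;000)² cancel in I_A²/I_B².
A: Δ = 2!·2!·4!/9! = 1/3780; Racah Σ t=0..0: t=0:+1/96 = 1/96; ⇒ 3j(2 3 3; 2 -3 1)² = 1/42, sgn +1
B: Δ = 2!·2!·4!/9! = 1/3780; Racah Σ t=0..2: t=0:+1/24 t=1:−1/4 t=2:+1/24 = -1/6; ⇒ 3j(2 3 3; 0 0 0)² = 4/105, sgn +1
I_A²/I_B² = (1/42)/(4/105) = 5/8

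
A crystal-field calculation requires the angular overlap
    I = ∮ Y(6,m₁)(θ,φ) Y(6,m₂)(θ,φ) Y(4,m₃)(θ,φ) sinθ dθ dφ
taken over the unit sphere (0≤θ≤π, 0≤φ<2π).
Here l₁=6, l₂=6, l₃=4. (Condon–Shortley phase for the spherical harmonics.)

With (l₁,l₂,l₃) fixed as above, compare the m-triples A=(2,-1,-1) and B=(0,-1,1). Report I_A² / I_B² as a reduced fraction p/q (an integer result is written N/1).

2809/420

Shared (l₁,l₂,l₃)=(6,6,4): N and (l;000)² cancel in I_A²/I_B².
A: Δ = 8!·4!·4!/17! = 1/15315300; Racah Σ t=1..4: t=1:−1/725760 t=2:+1/34560 t=3:−1/17280 t=4:+1/82944 = -53/2903040; ⇒ 3j(6 6 4; 2 -1 -1)² = 2809/306306, sgn +1
B: Δ = 8!·4!·4!/17! = 1/15315300; Racah Σ t=2..5: t=2:+1/207360 t=3:−1/17280 t=4:+1/13824 t=5:−1/103680 = 1/103680; ⇒ 3j(6 6 4; 0 -1 1)² = 10/7293, sgn -1
I_A²/I_B² = (2809/306306)/(10/7293) = 2809/420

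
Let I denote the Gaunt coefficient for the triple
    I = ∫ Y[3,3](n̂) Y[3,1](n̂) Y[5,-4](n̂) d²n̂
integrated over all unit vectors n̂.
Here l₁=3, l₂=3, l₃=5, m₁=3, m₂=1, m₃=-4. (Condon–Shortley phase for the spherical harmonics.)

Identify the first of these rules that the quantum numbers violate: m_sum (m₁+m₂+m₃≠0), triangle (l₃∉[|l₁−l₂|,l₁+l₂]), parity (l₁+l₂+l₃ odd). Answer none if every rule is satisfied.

parity

azimuthal sum: 3 + 1 − 4 = 0  ✓
0 ≤ 5 ≤ 6 (triangle on l)  ✓
L = 3 + 3 + 5 = 11 (odd)  ✗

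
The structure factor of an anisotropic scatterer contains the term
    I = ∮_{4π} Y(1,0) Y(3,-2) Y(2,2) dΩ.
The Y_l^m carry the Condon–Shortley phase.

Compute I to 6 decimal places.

Rules hold: Σm=0, L=6 even, 2≤2≤4.
N = 3·7·5 = 105
Δ = 2!·0!·4!/7! = 1/105
Racah Σ t=1..1: t=1:−1/4 = -1/4
⇒ 3j(1 3 2; 0 0 0)² = 3/35, sgn -1
Racah Σ t=1..1: t=1:−1/24 = -1/24
⇒ 3j(1 3 2; 0 -2 2)² = 1/21, sgn -1
4πI² = N·(3j₀)²·(3jₘ)² = 3/7
I = +1·√(0.428571/4π) = 0.18467439

0.184674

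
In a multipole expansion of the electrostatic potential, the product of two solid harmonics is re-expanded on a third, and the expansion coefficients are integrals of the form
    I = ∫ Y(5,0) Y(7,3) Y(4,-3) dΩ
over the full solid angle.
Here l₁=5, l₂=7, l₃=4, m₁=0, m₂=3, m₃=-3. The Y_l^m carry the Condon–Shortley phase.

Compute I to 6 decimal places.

0.133348

Checks pass: Σm=0; 16 even; l₃=4∈[2,12].
(2·5+1)(2·7+1)(2·4+1) = 1485
Δ: 8! 2! 6! / 17! → 1/6126120
sum: t=3:−1/69120 t=4:+1/20736 t=5:−1/69120 = 1/51840
3j²(5 7 4; 0 0 0) = Δ·Π!·Σ² = 280/21879  (sign +1)
sum: t=4:+1/414720 t=5:−1/172800 = -7/2073600
3j²(5 7 4; 0 3 -3) = Δ·Π!·Σ² = 343/29172  (sign +1)
combine: 4πI² = 1485·280/21879·343/29172 = 120050/537251
take √, sign +1: I = 0.13334832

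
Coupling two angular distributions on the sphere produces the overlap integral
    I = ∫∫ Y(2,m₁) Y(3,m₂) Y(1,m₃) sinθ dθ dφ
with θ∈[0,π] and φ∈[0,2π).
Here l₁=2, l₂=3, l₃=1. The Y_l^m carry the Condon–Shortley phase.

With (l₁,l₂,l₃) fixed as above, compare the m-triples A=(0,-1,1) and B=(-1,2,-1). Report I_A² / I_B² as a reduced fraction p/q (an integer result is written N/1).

3/5

Shared (l₁,l₂,l₃)=(2,3,1): N and (l;000)² cancel in I_A²/I_B².
A: Δ = 4!·0!·2!/7! = 1/105; Racah Σ t=2..2: t=2:+1/8 = 1/8; ⇒ 3j(2 3 1; 0 -1 1)² = 2/35, sgn +1
B: Δ = 4!·0!·2!/7! = 1/105; Racah Σ t=3..3: t=3:−1/12 = -1/12; ⇒ 3j(2 3 1; -1 2 -1)² = 2/21, sgn -1
I_A²/I_B² = (2/35)/(2/21) = 3/5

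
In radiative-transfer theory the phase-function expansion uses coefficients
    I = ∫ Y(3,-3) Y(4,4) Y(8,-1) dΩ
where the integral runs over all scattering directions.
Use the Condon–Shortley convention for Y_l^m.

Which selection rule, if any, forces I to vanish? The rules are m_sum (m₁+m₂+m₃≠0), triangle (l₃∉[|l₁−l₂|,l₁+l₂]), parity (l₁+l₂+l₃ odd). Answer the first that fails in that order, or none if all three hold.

m₁+m₂+m₃ = -3 + 4 − 1 = 0  ✓
triangle: |3−4|=1 ≤ l₃=8 ≤ 3+4=7  ✗
parity: l₁+l₂+l₃ = 15 is odd

triangle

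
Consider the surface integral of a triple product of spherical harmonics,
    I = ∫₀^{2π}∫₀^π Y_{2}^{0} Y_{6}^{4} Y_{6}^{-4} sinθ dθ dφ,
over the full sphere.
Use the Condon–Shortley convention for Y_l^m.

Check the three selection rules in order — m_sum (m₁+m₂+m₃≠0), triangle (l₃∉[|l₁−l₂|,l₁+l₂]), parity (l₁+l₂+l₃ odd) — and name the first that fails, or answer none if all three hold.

none

m₁+m₂+m₃ = 0 + 4 − 4 = 0  ✓
triangle: |2−6|=4 ≤ l₃=6 ≤ 2+6=8  ✓
parity: l₁+l₂+l₃ = 14 is even  ✓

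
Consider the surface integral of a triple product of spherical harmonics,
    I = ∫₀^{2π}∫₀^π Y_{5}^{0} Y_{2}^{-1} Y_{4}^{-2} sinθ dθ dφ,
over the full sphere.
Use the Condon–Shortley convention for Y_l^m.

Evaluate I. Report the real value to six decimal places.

0.000000

0 − 1 − 2 = -3 ≠ 0: azimuthal integral kills it; I = 0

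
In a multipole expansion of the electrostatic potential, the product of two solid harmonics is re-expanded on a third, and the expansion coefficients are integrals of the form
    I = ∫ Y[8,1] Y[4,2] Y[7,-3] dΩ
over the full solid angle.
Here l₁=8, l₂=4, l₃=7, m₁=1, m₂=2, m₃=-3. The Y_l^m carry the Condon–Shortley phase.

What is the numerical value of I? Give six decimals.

0.000000

Σlᵢ=19 odd — θ-integrand is odd under cosθ→−cosθ; I=0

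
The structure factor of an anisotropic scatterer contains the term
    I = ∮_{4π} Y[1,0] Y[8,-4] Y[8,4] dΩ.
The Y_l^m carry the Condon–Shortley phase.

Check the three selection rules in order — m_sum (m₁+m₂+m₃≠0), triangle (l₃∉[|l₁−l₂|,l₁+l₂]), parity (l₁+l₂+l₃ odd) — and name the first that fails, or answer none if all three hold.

azimuthal sum: 0 − 4 + 4 = 0  ✓
7 ≤ 8 ≤ 9 (triangle on l)  ✓
L = 1 + 8 + 8 = 17 (odd)  ✗

parity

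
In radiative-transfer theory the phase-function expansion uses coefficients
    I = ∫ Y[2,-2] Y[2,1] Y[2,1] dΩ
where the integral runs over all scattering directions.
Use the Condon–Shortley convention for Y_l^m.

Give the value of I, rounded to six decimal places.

0.220728

Checks pass: Σm=0; 6 even; l₃=2∈[0,4].
(2·2+1)(2·2+1)(2·2+1) = 125
Δ: 2! 2! 2! / 7! → 1/630
sum: t=0:+1/8 t=1:−1/1 t=2:+1/8 = -3/4
3j²(2 2 2; 0 0 0) = Δ·Π!·Σ² = 2/35  (sign -1)
sum: t=2:+1/4 = 1/4
3j²(2 2 2; -2 1 1) = Δ·Π!·Σ² = 3/35  (sign -1)
combine: 4πI² = 125·2/35·3/35 = 30/49
take √, sign +1: I = 0.22072812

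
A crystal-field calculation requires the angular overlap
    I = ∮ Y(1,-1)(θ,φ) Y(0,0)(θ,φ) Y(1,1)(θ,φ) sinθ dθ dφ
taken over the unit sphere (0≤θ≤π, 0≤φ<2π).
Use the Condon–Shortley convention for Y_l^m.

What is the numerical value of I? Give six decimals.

Rules hold: Σm=0, L=2 even, 1≤1≤1.
N = 3·1·3 = 9
Δ = 0!·2!·0!/3! = 1/3
Racah Σ t=0..0: t=0:+1/1 = 1/1
⇒ 3j(1 0 1; 0 0 0)² = 1/3, sgn -1
Racah Σ t=0..0: t=0:+1/2 = 1/2
⇒ 3j(1 0 1; -1 0 1)² = 1/3, sgn +1
4πI² = N·(3j₀)²·(3jₘ)² = 1/1
I = -1·√(1/4π) = -0.28209479

-0.282095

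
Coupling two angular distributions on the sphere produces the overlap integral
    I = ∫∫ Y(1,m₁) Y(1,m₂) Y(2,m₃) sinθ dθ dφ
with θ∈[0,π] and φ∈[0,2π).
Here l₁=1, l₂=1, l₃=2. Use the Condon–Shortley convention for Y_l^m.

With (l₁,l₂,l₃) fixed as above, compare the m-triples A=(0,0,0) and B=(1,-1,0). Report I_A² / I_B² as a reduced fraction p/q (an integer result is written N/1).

Shared (l₁,l₂,l₃)=(1,1,2): N and (l;000)² cancel in I_A²/I_B².
A: Δ = 0!·2!·2!/5! = 1/30; Racah Σ t=0..0: t=0:+1/1 = 1/1; ⇒ 3j(1 1 2; 0 0 0)² = 2/15, sgn +1
B: Δ = 0!·2!·2!/5! = 1/30; Racah Σ t=0..0: t=0:+1/4 = 1/4; ⇒ 3j(1 1 2; 1 -1 0)² = 1/30, sgn +1
I_A²/I_B² = (2/15)/(1/30) = 4/1

4/1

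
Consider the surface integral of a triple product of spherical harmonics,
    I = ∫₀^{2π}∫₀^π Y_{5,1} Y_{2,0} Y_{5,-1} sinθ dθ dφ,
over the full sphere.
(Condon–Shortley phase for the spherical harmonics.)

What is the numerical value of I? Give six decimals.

Rules hold: Σm=0, L=12 even, 3≤5≤7.
N = 11·5·11 = 605
Δ = 2!·8!·2!/13! = 1/38610
Racah Σ t=0..2: t=0:+1/2880 t=1:−1/576 t=2:+1/2880 = -1/960
⇒ 3j(5 2 5; 0 0 0)² = 10/429, sgn +1
Racah Σ t=0..2: t=0:+1/2304 t=1:−1/720 t=2:+1/5760 = -1/1280
⇒ 3j(5 2 5; 1 0 -1)² = 27/1430, sgn -1
4πI² = N·(3j₀)²·(3jₘ)² = 45/169
I = -1·√(0.266272/4π) = -0.14556534

-0.145565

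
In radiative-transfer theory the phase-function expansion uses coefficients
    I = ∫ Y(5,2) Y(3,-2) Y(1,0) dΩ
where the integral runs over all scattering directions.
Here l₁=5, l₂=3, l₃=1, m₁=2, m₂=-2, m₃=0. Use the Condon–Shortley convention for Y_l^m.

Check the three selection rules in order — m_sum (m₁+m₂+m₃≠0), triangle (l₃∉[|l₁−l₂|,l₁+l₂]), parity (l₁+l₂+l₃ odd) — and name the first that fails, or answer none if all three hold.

azimuthal sum: 2 − 2 + 0 = 0  ✓
2 ≤ 1 ≤ 8 (triangle on l)  ✗
L = 5 + 3 + 1 = 9 (odd)

triangle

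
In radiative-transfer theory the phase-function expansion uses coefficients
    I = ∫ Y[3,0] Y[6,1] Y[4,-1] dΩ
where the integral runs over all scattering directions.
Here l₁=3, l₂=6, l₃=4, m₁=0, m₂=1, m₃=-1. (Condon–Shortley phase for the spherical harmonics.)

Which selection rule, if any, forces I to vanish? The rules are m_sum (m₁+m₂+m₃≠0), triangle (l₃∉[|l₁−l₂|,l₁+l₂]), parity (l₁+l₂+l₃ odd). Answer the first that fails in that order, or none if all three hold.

Σmᵢ = 0  ✓
l₃∈[|l₁−l₂|,l₁+l₂]=[3,9], have l₃=4  ✓
Σlᵢ = 13 ⇒ odd  ✗

parity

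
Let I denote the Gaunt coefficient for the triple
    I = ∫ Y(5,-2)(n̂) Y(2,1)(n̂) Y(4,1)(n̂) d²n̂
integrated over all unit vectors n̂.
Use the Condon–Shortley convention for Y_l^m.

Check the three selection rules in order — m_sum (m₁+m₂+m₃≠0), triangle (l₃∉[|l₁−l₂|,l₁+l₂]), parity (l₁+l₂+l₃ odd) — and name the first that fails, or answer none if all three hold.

parity

Σmᵢ = 0  ✓
l₃∈[|l₁−l₂|,l₁+l₂]=[3,7], have l₃=4  ✓
Σlᵢ = 11 ⇒ odd  ✗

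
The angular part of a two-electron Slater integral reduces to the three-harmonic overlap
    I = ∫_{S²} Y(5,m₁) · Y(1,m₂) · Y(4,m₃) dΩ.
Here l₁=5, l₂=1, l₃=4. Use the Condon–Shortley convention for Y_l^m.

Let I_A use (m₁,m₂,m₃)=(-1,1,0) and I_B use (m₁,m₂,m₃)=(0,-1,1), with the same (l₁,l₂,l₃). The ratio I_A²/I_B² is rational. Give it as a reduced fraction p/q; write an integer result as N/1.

3/2

Same 5,1,4: normalisation and zero-m 3j drop out of the ratio.
A: Δ: 2! 8! 0! / 11! → 1/495; sum: t=2:+1/1152 = 1/1152; 3j²(5 1 4; -1 1 0) = Δ·Π!·Σ² = 1/33  (sign +1)
B: Δ: 2! 8! 0! / 11! → 1/495; sum: t=0:+1/1440 = 1/1440; 3j²(5 1 4; 0 -1 1) = Δ·Π!·Σ² = 2/99  (sign -1)
I_A²/I_B² = (1/33)/(2/99) = 3/2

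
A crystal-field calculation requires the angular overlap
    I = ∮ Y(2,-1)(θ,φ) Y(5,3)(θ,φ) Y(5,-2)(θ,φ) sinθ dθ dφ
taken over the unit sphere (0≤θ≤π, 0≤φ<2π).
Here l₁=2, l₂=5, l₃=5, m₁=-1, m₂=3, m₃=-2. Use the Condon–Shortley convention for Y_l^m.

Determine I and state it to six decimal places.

Rules hold: Σm=0, L=12 even, 3≤5≤7.
N = 5·11·11 = 605
Δ = 2!·2!·8!/13! = 1/38610
Racah Σ t=0..2: t=0:+1/2880 t=1:−1/576 t=2:+1/2880 = -1/960
⇒ 3j(2 5 5; 0 0 0)² = 10/429, sgn +1
Racah Σ t=1..2: t=1:−1/10080 t=2:+1/2880 = 1/4032
⇒ 3j(2 5 5; -1 3 -2)² = 10/429, sgn -1
4πI² = N·(3j₀)²·(3jₘ)² = 500/1521
I = -1·√(0.328731/4π) = -0.16173926

-0.161739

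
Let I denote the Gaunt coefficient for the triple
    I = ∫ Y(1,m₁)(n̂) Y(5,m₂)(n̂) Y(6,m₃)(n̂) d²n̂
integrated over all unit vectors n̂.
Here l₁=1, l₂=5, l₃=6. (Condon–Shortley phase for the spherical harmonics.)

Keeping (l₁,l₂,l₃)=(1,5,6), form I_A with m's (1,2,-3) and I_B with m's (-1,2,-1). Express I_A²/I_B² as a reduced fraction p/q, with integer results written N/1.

l's match ⇒ only the (l;m) 3-j factors differ between A and B.
A: triangle coeff Δ(1,5,6) = 1/858; Σ_t [0,0]: t=0:+1/60480 = 1/60480; (3j)²=6/143 [(1 5 6; 1 2 -3)], sign=-1
B: triangle coeff Δ(1,5,6) = 1/858; Σ_t [0,0]: t=0:+1/60480 = 1/60480; (3j)²=5/429 [(1 5 6; -1 2 -1)], sign=-1
I_A²/I_B² = (6/143)/(5/429) = 18/5

18/5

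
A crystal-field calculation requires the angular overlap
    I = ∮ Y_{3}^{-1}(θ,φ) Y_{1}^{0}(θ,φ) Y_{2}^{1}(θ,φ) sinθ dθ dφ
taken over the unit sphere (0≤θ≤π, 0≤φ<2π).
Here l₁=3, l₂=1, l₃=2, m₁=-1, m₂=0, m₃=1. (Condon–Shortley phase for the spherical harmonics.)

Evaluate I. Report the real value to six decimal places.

-0.233597

m-sum 0 ✓  L=6 even ✓  2≤2≤4 ✓
Π(2lᵢ+1) = 7×3×5 = 105
triangle coeff Δ(3,1,2) = 1/105
Σ_t [1,1]: t=1:−1/4 = -1/4
(3j)²=3/35 [(3 1 2; 0 0 0)], sign=-1
Σ_t [1,1]: t=1:−1/6 = -1/6
(3j)²=8/105 [(3 1 2; -1 0 1)], sign=+1
⇒ 4πI² = 24/35
I = (-1)√(24/35/(4π)) = -0.23359668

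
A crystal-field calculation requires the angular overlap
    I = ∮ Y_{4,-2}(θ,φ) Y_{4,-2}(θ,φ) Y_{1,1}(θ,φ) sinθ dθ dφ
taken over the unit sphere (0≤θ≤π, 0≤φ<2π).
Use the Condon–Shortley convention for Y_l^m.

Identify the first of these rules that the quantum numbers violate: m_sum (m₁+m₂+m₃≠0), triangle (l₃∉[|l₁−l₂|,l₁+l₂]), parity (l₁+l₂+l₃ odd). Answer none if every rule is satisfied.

m₁+m₂+m₃ = -2 − 2 + 1 = -3  ✗
triangle: |4−4|=0 ≤ l₃=1 ≤ 4+4=8
parity: l₁+l₂+l₃ = 9 is odd

m_sum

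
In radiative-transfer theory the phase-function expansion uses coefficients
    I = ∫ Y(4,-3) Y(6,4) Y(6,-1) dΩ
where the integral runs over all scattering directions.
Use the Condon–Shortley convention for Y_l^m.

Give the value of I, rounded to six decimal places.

-0.154578

Rules hold: Σm=0, L=16 even, 2≤6≤10.
N = 9·13·13 = 1521
Δ = 4!·4!·8!/17! = 1/15315300
Racah Σ t=0..4: t=0:+1/829440 t=1:−1/25920 t=2:+1/9216 t=3:−1/25920 t=4:+1/829440 = 7/207360
⇒ 3j(4 6 6; 0 0 0)² = 28/2431, sgn +1
Racah Σ t=3..4: t=3:−1/725760 t=4:+1/207360 = 1/290304
⇒ 3j(4 6 6; -3 4 -1)² = 125/7293, sgn -1
4πI² = N·(3j₀)²·(3jₘ)² = 10500/34969
I = -1·√(0.300266/4π) = -0.15457815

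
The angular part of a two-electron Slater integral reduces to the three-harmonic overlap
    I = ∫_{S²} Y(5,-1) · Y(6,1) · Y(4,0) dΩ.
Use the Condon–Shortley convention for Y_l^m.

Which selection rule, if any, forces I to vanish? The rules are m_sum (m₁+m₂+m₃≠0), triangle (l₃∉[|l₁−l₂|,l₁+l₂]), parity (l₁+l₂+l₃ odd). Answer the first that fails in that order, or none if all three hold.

azimuthal sum: -1 + 1 + 0 = 0  ✓
1 ≤ 4 ≤ 11 (triangle on l)  ✓
L = 5 + 6 + 4 = 15 (odd)  ✗

parity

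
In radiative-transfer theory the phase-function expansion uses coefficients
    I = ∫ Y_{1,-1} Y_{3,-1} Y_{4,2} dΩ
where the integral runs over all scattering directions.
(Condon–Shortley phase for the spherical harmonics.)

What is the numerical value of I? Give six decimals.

0.238414

Rules hold: Σm=0, L=8 even, 2≤4≤4.
N = 3·7·9 = 189
Δ = 0!·2!·6!/9! = 1/252
Racah Σ t=0..0: t=0:+1/36 = 1/36
⇒ 3j(1 3 4; 0 0 0)² = 4/63, sgn +1
Racah Σ t=0..0: t=0:+1/96 = 1/96
⇒ 3j(1 3 4; -1 -1 2)² = 5/84, sgn +1
4πI² = N·(3j₀)²·(3jₘ)² = 5/7
I = +1·√(0.714286/4π) = 0.23841361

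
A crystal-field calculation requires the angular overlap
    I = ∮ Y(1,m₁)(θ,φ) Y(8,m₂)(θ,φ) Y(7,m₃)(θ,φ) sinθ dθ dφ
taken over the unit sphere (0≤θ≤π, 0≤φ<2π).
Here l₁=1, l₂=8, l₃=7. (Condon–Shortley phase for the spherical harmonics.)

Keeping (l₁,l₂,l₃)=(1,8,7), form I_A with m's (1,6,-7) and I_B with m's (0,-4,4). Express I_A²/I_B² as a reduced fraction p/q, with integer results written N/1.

Same 1,8,7: normalisation and zero-m 3j drop out of the ratio.
A: Δ: 2! 0! 14! / 17! → 1/2040; sum: t=0:+1/174356582400 = 1/174356582400; 3j²(1 8 7; 1 6 -7) = Δ·Π!·Σ² = 1/2040  (sign +1)
B: Δ: 2! 0! 14! / 17! → 1/2040; sum: t=1:−1/239500800 = -1/239500800; 3j²(1 8 7; 0 -4 4) = Δ·Π!·Σ² = 2/85  (sign +1)
I_A²/I_B² = (1/2040)/(2/85) = 1/48

1/48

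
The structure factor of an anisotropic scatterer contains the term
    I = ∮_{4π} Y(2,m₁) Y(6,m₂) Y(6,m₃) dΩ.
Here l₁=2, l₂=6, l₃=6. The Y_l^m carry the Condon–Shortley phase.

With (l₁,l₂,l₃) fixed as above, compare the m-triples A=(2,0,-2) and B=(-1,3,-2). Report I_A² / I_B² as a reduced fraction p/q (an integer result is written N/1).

l's match ⇒ only the (l;m) 3-j factors differ between A and B.
A: triangle coeff Δ(2,6,6) = 1/90090; Σ_t [0,0]: t=0:+1/69120 = 1/69120; (3j)²=4/143 [(2 6 6; 2 0 -2)], sign=+1
B: triangle coeff Δ(2,6,6) = 1/90090; Σ_t [1,2]: t=1:−1/161280 t=2:+1/60480 = 1/96768; (3j)²=15/1001 [(2 6 6; -1 3 -2)], sign=+1
I_A²/I_B² = (4/143)/(15/1001) = 28/15

28/15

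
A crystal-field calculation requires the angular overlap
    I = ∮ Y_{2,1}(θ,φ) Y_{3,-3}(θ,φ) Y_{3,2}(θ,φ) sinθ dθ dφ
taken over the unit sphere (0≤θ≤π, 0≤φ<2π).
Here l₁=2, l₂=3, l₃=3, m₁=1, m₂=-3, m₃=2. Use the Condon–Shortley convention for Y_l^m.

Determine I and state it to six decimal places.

-0.210261

Rules hold: Σm=0, L=8 even, 1≤3≤5.
N = 5·7·7 = 245
Δ = 2!·2!·4!/9! = 1/3780
Racah Σ t=0..2: t=0:+1/24 t=1:−1/4 t=2:+1/24 = -1/6
⇒ 3j(2 3 3; 0 0 0)² = 4/105, sgn +1
Racah Σ t=0..0: t=0:+1/48 = 1/48
⇒ 3j(2 3 3; 1 -3 2)² = 5/84, sgn -1
4πI² = N·(3j₀)²·(3jₘ)² = 5/9
I = -1·√(0.555556/4π) = -0.21026104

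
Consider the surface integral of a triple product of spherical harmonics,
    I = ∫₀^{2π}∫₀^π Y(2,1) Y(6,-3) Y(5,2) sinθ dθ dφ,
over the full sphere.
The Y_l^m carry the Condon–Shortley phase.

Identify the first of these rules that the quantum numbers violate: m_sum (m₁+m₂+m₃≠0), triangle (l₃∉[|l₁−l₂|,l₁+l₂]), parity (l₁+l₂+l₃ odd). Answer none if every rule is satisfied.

parity

m₁+m₂+m₃ = 1 − 3 + 2 = 0  ✓
triangle: |2−6|=4 ≤ l₃=5 ≤ 2+6=8  ✓
parity: l₁+l₂+l₃ = 13 is odd  ✗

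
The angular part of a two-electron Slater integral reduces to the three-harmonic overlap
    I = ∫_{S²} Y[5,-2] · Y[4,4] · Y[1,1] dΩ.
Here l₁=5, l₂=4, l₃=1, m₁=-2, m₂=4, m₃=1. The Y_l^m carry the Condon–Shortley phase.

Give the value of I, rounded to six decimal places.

-2 + 4 + 1 = 3 ≠ 0: azimuthal integral kills it; I = 0

0.000000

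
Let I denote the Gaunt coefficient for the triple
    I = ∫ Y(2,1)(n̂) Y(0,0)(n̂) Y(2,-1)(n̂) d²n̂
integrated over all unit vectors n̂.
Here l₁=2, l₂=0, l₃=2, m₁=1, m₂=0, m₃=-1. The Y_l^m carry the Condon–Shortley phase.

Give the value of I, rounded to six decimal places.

-0.282095

m-sum 0 ✓  L=4 even ✓  2≤2≤2 ✓
Π(2lᵢ+1) = 5×1×5 = 25
triangle coeff Δ(2,0,2) = 1/5
Σ_t [0,0]: t=0:+1/4 = 1/4
(3j)²=1/5 [(2 0 2; 0 0 0)], sign=+1
Σ_t [0,0]: t=0:+1/6 = 1/6
(3j)²=1/5 [(2 0 2; 1 0 -1)], sign=-1
⇒ 4πI² = 1/1
I = (-1)√(1/1/(4π)) = -0.28209479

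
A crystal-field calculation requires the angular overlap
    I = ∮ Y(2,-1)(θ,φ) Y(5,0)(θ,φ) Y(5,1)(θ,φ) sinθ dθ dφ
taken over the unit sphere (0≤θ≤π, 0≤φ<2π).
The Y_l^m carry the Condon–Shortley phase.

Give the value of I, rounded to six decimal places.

Checks pass: Σm=0; 12 even; l₃=5∈[3,7].
(2·2+1)(2·5+1)(2·5+1) = 605
Δ: 2! 2! 8! / 13! → 1/38610
sum: t=0:+1/2880 t=1:−1/576 t=2:+1/2880 = -1/960
3j²(2 5 5; 0 0 0) = Δ·Π!·Σ² = 10/429  (sign +1)
sum: t=1:−1/1152 t=2:+1/1440 = -1/5760
3j²(2 5 5; -1 0 1) = Δ·Π!·Σ² = 1/858  (sign -1)
combine: 4πI² = 605·10/429·1/858 = 25/1521
take √, sign -1: I = -0.03616600

-0.036166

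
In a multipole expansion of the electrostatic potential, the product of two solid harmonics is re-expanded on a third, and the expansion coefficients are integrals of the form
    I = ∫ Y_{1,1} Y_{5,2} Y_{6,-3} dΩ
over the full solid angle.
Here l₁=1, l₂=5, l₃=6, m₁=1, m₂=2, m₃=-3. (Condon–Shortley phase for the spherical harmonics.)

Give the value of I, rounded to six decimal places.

Checks pass: Σm=0; 12 even; l₃=6∈[4,6].
(2·1+1)(2·5+1)(2·6+1) = 429
Δ: 0! 2! 10! / 13! → 1/858
sum: t=0:+1/14400 = 1/14400
3j²(1 5 6; 0 0 0) = Δ·Π!·Σ² = 6/143  (sign +1)
sum: t=0:+1/60480 = 1/60480
3j²(1 5 6; 1 2 -3) = Δ·Π!·Σ² = 6/143  (sign -1)
combine: 4πI² = 429·6/143·6/143 = 108/143
take √, sign -1: I = -0.24515397

-0.245154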